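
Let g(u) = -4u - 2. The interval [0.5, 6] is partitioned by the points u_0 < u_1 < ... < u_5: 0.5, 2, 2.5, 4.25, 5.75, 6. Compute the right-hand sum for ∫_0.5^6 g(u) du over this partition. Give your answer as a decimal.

Subinterval widths: 1.5, 0.5, 1.75, 1.5, 0.25.
Right endpoints: 2, 2.5, 4.25, 5.75, 6.
g(2) = -10, g(2.5) = -12, g(4.25) = -19, g(5.75) = -25, g(6) = -26.
Sum = Σ Δu_i · g(u_i).
Sum = -98.25.

-98.25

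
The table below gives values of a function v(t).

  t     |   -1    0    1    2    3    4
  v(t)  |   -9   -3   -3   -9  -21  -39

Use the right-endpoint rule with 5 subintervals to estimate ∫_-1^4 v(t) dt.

-75

Δt = 1.
Sum = 1·[(-3) + (-3) + (-9) + (-21) + (-39)] = -75.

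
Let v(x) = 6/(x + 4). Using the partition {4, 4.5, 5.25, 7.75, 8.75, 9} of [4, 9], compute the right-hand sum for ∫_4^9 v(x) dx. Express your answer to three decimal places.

2.702

Subinterval widths: 0.5, 0.75, 2.5, 1, 0.25.
Right endpoints: 4.5, 5.25, 7.75, 8.75, 9.
v(4.5) = 12/17, v(5.25) = 24/37, v(7.75) = 24/47, v(8.75) = 8/17, v(9) = 6/13.
Sum = Σ Δx_i · v(x_i).
Sum ≈ 2.702.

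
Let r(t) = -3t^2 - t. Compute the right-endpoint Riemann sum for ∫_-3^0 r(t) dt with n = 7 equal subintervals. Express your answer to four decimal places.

-17.6327

Δt = (0 − (-3))/7 = 3/7.
Right endpoints: -18/7, -15/7, -12/7, -9/7, -6/7, -3/7, 0.
r(-18/7) = -846/49, r(-15/7) = -570/49, r(-12/7) = -348/49, r(-9/7) = -180/49, r(-6/7) = -66/49, r(-3/7) = -6/49, r(0) = 0.
Sum = Δt · [r(-18/7) + r(-15/7) + r(-12/7) + ...].
Sum ≈ -17.6327.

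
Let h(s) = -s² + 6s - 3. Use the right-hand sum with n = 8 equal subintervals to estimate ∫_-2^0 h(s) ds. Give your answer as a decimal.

-18.6875

Δs = (0 − (-2))/8 = 0.25.
Right endpoints: -1.75, -1.5, -1.25, -1, -0.75, -0.5, -0.25, 0.
h(-1.75) = -16.5625, h(-1.5) = -14.25, h(-1.25) = -12.0625, h(-1) = -10, h(-0.75) = -8.0625, h(-0.5) = -6.25, h(-0.25) = -4.5625, h(0) = -3.
Sum = Δs · [h(-1.75) + h(-1.5) + h(-1.25) + ...].
Sum = -18.6875.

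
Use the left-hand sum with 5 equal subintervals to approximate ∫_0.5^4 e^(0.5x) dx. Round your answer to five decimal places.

Δx = (4 − 0.5)/5 = 0.7.
Left endpoints: 0.5, 1.2, 1.9, 2.6, 3.3.
f(0.5) ≈ 1.28403, f(1.2) ≈ 1.82212, f(1.9) ≈ 2.58571, f(2.6) ≈ 3.66930, f(3.3) ≈ 5.20698.
Sum = Δx · [f(0.5) + f(1.2) + f(1.9) + f(2.6) + f(3.3)].
Sum ≈ 10.19769.

10.19769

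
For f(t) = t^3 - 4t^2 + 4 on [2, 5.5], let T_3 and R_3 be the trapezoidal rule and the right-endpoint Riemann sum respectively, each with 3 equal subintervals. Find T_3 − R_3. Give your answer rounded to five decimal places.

T_3 ≈ 33.3553241.
R_3 ≈ 64.4907407.
T_3 − R_3 ≈ -31.13542.

-31.13542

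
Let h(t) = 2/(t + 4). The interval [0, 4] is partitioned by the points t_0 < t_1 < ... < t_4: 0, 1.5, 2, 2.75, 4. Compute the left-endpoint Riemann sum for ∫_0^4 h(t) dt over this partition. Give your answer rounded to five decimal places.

Subinterval widths: 1.5, 0.5, 0.75, 1.25.
Left endpoints: 0, 1.5, 2, 2.75.
h(0) = 0.5, h(1.5) = 4/11, h(2) = 1/3, h(2.75) = 8/27.
Sum = Σ Δt_i · h(t_i).
Sum ≈ 1.55219.

1.55219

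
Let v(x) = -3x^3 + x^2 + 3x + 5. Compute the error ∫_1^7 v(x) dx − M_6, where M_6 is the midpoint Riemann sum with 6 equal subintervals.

-17.5

Exact integral: ∫_1^7 v(x) dx = -1584.
M_6 = -1566.5.
Error = -1584 − (-1566.5) = -17.5.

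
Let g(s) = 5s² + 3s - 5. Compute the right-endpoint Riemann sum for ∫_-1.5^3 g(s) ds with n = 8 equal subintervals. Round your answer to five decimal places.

Δs = (3 − (-1.5))/8 = 0.5625.
Right endpoints: -0.9375, -0.375, 0.1875, 0.75, 1.3125, 1.875, 2.4375, 3.
g(-0.9375) = -3.41796875, g(-0.375) = -5.421875, g(0.1875) = -4.26171875, g(0.75) = 0.0625, g(1.3125) = 7.55078125, g(1.875) = 18.203125, g(2.4375) = 32.01953125, g(3) = 49.
Sum = Δs · [g(-0.9375) + g(-0.375) + g(0.1875) + ...].
Sum ≈ 52.72559.

52.72559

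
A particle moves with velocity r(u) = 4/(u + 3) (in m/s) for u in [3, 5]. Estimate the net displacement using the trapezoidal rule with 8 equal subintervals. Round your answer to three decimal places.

1.151

Δu = (5 − 3)/8 = 0.25.
r(3) = 2/3, r(3.25) = 0.64, r(3.5) = 8/13, r(3.75) = 16/27, r(4) = 4/7, r(4.25) = 16/29, r(4.5) = 8/15, r(4.75) = 16/31, r(5) = 0.5.
T_8 = (Δu/2)·[r(u_0) + 2r(u_1) + ... + 2r(u_{7}) + r(u_8)].
Sum ≈ 1.151.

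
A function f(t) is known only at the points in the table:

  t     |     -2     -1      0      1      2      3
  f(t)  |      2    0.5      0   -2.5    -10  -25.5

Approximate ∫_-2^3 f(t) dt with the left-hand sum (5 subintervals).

Δt = 1.
Sum = 1·[2 + 0.5 + 0 + (-2.5) + (-10)] = -10.

-10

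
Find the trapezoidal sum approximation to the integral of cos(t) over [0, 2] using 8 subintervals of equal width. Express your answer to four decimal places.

0.9046

Δt = (2 − 0)/8 = 0.25.
f(0) ≈ 1.0000, f(0.25) ≈ 0.9689, f(0.5) ≈ 0.8776, f(0.75) ≈ 0.7317, f(1) ≈ 0.5403, f(1.25) ≈ 0.3153, f(1.5) ≈ 0.0707, f(1.75) ≈ -0.1782, f(2) ≈ -0.4161.
T_8 = (Δt/2)·[f(t_0) + 2f(t_1) + ... + 2f(t_{7}) + f(t_8)].
Sum ≈ 0.9046.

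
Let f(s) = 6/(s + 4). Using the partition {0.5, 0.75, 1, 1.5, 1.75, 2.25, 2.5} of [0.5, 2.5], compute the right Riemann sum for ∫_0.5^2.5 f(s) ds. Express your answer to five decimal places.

Subinterval widths: 0.25, 0.25, 0.5, 0.25, 0.5, 0.25.
Right endpoints: 0.75, 1, 1.5, 1.75, 2.25, 2.5.
f(0.75) = 24/19, f(1) = 1.2, f(1.5) = 12/11, f(1.75) = 24/23, f(2.25) = 0.96, f(2.5) = 12/13.
Sum = Σ Δs_i · f(s_i).
Sum ≈ 2.13288.

2.13288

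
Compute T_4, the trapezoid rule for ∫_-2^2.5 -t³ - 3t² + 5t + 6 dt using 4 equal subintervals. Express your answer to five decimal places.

Δt = (2.5 − (-2))/4 = 1.125.
f(-2) = -8, f(-0.875) = -1/512, f(0.25) = 7.046875, f(1.375) = 2357/512, f(2.5) = -15.875.
T_4 = (Δt/2)·[f(t_0) + 2f(t_1) + 2f(t_2) + 2f(t_3) + f(t_4)].
Sum ≈ -0.32520.

-0.32520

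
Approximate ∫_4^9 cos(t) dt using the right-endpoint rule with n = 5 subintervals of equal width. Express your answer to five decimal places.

0.94110

Δt = (9 − 4)/5 = 1.
Right endpoints: 5, 6, 7, 8, 9.
f(5) ≈ 0.28366, f(6) ≈ 0.96017, f(7) ≈ 0.75390, f(8) ≈ -0.14550, f(9) ≈ -0.91113.
Sum = Δt · [f(5) + f(6) + f(7) + f(8) + f(9)].
Sum ≈ 0.94110.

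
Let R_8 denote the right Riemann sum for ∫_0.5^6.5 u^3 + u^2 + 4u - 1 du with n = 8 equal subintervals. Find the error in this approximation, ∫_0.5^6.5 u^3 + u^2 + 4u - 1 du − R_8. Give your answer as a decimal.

-134.15625

Exact integral: ∫_0.5^6.5 f(u) du = 615.75.
R_8 = 749.90625.
Error = 615.75 − 749.90625 = -134.15625.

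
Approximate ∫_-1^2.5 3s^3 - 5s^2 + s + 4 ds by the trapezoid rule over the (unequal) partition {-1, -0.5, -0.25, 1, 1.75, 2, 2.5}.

17.53515625

Subinterval widths: 0.5, 0.25, 1.25, 0.75, 0.25, 0.5.
f(-1) = -5, f(-0.5) = 1.875, f(-0.25) = 3.390625, f(1) = 3, f(1.75) = 6.515625, f(2) = 10, f(2.5) = 22.125.
On each subinterval the trapezoid contributes (Δs_i/2)·[f(s_{i-1}) + f(s_i)].
Sum = 17.53515625.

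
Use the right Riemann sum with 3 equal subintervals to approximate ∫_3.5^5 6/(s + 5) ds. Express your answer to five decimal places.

Δs = (5 − 3.5)/3 = 0.5.
Right endpoints: 4, 4.5, 5.
f(4) = 2/3, f(4.5) = 12/19, f(5) = 0.6.
Sum = Δs · [f(4) + f(4.5) + f(5)].
Sum ≈ 0.94912.

0.94912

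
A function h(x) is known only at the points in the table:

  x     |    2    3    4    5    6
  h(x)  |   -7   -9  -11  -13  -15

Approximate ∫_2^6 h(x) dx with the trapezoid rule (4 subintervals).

-44

Δx = 1.
T_4 = (1/2)·[(-7) + 2·(-9) + 2·(-11) + 2·(-13) + (-15)] = -44.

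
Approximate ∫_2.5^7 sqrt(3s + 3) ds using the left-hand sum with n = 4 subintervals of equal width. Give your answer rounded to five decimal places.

Δs = (7 − 2.5)/4 = 1.125.
Left endpoints: 2.5, 3.625, 4.75, 5.875.
f(2.5) ≈ 3.24037, f(3.625) ≈ 3.72492, f(4.75) ≈ 4.15331, f(5.875) ≈ 4.54148.
Sum = Δs · [f(2.5) + f(3.625) + f(4.75) + f(5.875)].
Sum ≈ 17.61758.

17.61758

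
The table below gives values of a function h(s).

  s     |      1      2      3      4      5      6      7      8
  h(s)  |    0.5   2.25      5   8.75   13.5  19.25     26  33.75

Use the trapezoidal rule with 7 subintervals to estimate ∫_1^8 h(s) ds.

Δs = 1.
T_7 = (1/2)·[0.5 + 2·2.25 + 2·5 + 2·8.75 + 2·13.5 + 2·19.25 + 2·26 + 33.75] = 91.875.

91.875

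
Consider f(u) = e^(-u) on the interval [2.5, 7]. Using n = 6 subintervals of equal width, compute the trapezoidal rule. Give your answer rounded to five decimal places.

Δu = (7 − 2.5)/6 = 0.75.
f(2.5) ≈ 0.08208, f(3.25) ≈ 0.03877, f(4) ≈ 0.01832, f(4.75) ≈ 0.00865, f(5.5) ≈ 0.00409, f(6.25) ≈ 0.00193, f(7) ≈ 0.00091.
T_6 = (Δu/2)·[f(u_0) + 2f(u_1) + ... + 2f(u_{5}) + f(u_6)].
Sum ≈ 0.08494.

0.08494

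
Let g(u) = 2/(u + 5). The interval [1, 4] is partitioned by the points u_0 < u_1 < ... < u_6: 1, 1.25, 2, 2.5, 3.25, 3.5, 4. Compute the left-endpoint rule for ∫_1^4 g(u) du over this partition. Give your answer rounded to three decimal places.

0.844

Subinterval widths: 0.25, 0.75, 0.5, 0.75, 0.25, 0.5.
Left endpoints: 1, 1.25, 2, 2.5, 3.25, 3.5.
g(1) = 1/3, g(1.25) = 0.32, g(2) = 2/7, g(2.5) = 4/15, g(3.25) = 8/33, g(3.5) = 4/17.
Sum = Σ Δu_i · g(u_i).
Sum ≈ 0.844.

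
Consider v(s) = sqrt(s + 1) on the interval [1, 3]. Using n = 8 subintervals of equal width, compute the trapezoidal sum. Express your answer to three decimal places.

3.447

Δs = (3 − 1)/8 = 0.25.
v(1) ≈ 1.414, v(1.25) ≈ 1.500, v(1.5) ≈ 1.581, v(1.75) ≈ 1.658, v(2) ≈ 1.732, v(2.25) ≈ 1.803, v(2.5) ≈ 1.871, v(2.75) ≈ 1.936, v(3) ≈ 2.000.
T_8 = (Δs/2)·[v(s_0) + 2v(s_1) + ... + 2v(s_{7}) + v(s_8)].
Sum ≈ 3.447.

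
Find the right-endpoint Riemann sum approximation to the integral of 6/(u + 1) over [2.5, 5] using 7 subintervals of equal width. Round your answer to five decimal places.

Δu = (5 − 2.5)/7 = 5/14.
Right endpoints: 20/7, 45/14, 25/7, 55/14, 30/7, 65/14, 5.
f(20/7) = 14/9, f(45/14) = 84/59, f(25/7) = 1.3125, f(55/14) = 28/23, f(30/7) = 42/37, f(65/14) = 84/79, f(5) = 1.
Sum = Δu · [f(20/7) + f(45/14) + f(25/7) + ...].
Sum ≈ 3.10986.

3.10986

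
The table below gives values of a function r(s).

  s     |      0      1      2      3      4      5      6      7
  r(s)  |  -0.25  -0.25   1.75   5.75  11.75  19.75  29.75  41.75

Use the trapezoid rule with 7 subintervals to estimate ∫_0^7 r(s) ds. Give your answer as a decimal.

89.25

Δs = 1.
T_7 = (1/2)·[(-0.25) + 2·(-0.25) + 2·1.75 + 2·5.75 + 2·11.75 + 2·19.75 + 2·29.75 + 41.75] = 89.25.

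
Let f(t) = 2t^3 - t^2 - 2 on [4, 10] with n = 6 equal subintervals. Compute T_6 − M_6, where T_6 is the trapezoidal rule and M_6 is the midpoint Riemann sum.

T_6 = 4589.
M_6 = 4527.5.
T_6 − M_6 = 61.5.

61.5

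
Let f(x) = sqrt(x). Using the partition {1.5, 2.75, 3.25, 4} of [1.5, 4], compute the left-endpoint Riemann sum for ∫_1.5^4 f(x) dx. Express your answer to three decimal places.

3.712

Subinterval widths: 1.25, 0.5, 0.75.
Left endpoints: 1.5, 2.75, 3.25.
f(1.5) ≈ 1.225, f(2.75) ≈ 1.658, f(3.25) ≈ 1.803.
Sum = Σ Δx_i · f(x_i).
Sum ≈ 3.712.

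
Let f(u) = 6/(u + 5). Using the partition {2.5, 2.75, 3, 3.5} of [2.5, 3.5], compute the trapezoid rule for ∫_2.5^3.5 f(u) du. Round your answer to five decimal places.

0.75127

Subinterval widths: 0.25, 0.25, 0.5.
f(2.5) = 0.8, f(2.75) = 24/31, f(3) = 0.75, f(3.5) = 12/17.
On each subinterval the trapezoid contributes (Δu_i/2)·[f(u_{i-1}) + f(u_i)].
Sum ≈ 0.75127.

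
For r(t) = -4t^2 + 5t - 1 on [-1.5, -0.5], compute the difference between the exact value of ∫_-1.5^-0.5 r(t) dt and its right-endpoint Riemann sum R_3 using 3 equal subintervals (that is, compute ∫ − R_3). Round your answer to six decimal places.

-2.092593

Exact integral: ∫_-1.5^-0.5 r(t) dt ≈ -10.33333333.
R_3 ≈ -8.24074074.
Error ≈ -10.33333333 − (-8.24074074) ≈ -2.092593.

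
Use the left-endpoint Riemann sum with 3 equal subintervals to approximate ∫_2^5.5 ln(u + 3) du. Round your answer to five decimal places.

6.32453

Δu = (5.5 − 2)/3 = 7/6.
Left endpoints: 2, 19/6, 13/3.
f(2) ≈ 1.60944, f(19/6) ≈ 1.81916, f(13/3) ≈ 1.99243.
Sum = Δu · [f(2) + f(19/6) + f(13/3)].
Sum ≈ 6.32453.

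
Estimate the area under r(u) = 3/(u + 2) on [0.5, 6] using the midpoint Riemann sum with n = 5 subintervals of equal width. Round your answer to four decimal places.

Δu = (6 − 0.5)/5 = 1.1.
Midpoints: 1.05, 2.15, 3.25, 4.35, 5.45.
r(1.05) = 60/61, r(2.15) = 60/83, r(3.25) = 4/7, r(4.35) = 60/127, r(5.45) = 60/149.
Sum = Δu · [r(1.05) + r(2.15) + r(3.25) + r(4.35) + r(5.45)].
Sum ≈ 3.4684.

3.4684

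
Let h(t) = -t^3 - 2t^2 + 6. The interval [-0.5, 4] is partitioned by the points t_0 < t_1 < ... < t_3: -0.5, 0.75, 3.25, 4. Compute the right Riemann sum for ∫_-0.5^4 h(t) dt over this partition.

-185.56640625

Subinterval widths: 1.25, 2.5, 0.75.
Right endpoints: 0.75, 3.25, 4.
h(0.75) = 4.453125, h(3.25) = -49.453125, h(4) = -90.
Sum = Σ Δt_i · h(t_i).
Sum = -185.56640625.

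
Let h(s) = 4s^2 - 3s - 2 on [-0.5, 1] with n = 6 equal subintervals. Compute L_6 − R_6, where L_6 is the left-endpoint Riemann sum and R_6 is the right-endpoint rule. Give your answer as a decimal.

0.375

L_6 = -2.375.
R_6 = -2.75.
L_6 − R_6 = 0.375.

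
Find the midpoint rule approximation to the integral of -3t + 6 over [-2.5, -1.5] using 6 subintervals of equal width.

12

Δt = (-1.5 − (-2.5))/6 = 1/6.
Midpoints: -29/12, -2.25, -25/12, -23/12, -1.75, -19/12.
f(-29/12) = 13.25, f(-2.25) = 12.75, f(-25/12) = 12.25, f(-23/12) = 11.75, f(-1.75) = 11.25, f(-19/12) = 10.75.
Sum = Δt · [f(-29/12) + f(-2.25) + f(-25/12) + ...].
Sum = 12.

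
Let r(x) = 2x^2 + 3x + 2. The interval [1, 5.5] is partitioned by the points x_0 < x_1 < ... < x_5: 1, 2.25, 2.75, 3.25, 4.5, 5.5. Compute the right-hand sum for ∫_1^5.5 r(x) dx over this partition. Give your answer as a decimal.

Subinterval widths: 1.25, 0.5, 0.5, 1.25, 1.
Right endpoints: 2.25, 2.75, 3.25, 4.5, 5.5.
r(2.25) = 18.875, r(2.75) = 25.375, r(3.25) = 32.875, r(4.5) = 56, r(5.5) = 79.
Sum = Σ Δx_i · r(x_i).
Sum = 201.71875.

201.71875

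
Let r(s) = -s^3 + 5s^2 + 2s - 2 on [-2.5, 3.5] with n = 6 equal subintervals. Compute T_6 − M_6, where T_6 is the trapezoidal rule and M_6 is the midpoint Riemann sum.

T_6 = 67.25.
M_6 = 62.
T_6 − M_6 = 5.25.

5.25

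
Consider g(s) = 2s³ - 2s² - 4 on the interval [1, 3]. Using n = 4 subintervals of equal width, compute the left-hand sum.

Δs = (3 − 1)/4 = 0.5.
Left endpoints: 1, 1.5, 2, 2.5.
g(1) = -4, g(1.5) = -1.75, g(2) = 4, g(2.5) = 14.75.
Sum = Δs · [g(1) + g(1.5) + g(2) + g(2.5)].
Sum = 6.5.

6.5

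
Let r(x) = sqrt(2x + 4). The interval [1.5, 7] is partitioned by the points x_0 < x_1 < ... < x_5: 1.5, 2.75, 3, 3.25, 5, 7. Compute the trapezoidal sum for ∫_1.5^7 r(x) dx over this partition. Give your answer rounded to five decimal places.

Subinterval widths: 1.25, 0.25, 0.25, 1.75, 2.
r(1.5) ≈ 2.64575, r(2.75) ≈ 3.08221, r(3) ≈ 3.16228, r(3.25) ≈ 3.24037, r(5) ≈ 3.74166, r(7) ≈ 4.24264.
On each subinterval the trapezoid contributes (Δx_i/2)·[r(x_{i-1}) + r(x_i)].
Sum ≈ 19.25444.

19.25444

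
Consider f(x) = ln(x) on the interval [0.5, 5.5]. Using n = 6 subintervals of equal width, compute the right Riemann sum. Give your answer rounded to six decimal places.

5.623677

Δx = (5.5 − 0.5)/6 = 5/6.
Right endpoints: 4/3, 13/6, 3, 23/6, 14/3, 5.5.
f(4/3) ≈ 0.287682, f(13/6) ≈ 0.773190, f(3) ≈ 1.098612, f(23/6) ≈ 1.343735, f(14/3) ≈ 1.540445, f(5.5) ≈ 1.704748.
Sum = Δx · [f(4/3) + f(13/6) + f(3) + ...].
Sum ≈ 5.623677.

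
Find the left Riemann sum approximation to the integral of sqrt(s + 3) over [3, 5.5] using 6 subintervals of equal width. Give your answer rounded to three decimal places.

Δs = (5.5 − 3)/6 = 5/12.
Left endpoints: 3, 41/12, 23/6, 4.25, 14/3, 61/12.
f(3) ≈ 2.449, f(41/12) ≈ 2.533, f(23/6) ≈ 2.614, f(4.25) ≈ 2.693, f(14/3) ≈ 2.769, f(61/12) ≈ 2.843.
Sum = Δs · [f(3) + f(41/12) + f(23/6) + ...].
Sum ≈ 6.626.

6.626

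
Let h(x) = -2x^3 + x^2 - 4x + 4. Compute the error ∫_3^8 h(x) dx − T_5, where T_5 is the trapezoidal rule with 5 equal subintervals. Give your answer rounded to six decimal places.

Exact integral: ∫_3^8 h(x) dx ≈ -1935.83333333.
T_5 = -1962.5.
Error ≈ -1935.83333333 − (-1962.5) ≈ 26.666667.

26.666667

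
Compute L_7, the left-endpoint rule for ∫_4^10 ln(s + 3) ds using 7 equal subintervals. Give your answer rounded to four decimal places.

13.4536

Δs = (10 − 4)/7 = 6/7.
Left endpoints: 4, 34/7, 40/7, 46/7, 52/7, 58/7, 64/7.
f(4) ≈ 1.9459, f(34/7) ≈ 2.0614, f(40/7) ≈ 2.1650, f(46/7) ≈ 2.2588, f(52/7) ≈ 2.3445, f(58/7) ≈ 2.4235, f(64/7) ≈ 2.4967.
Sum = Δs · [f(4) + f(34/7) + f(40/7) + ...].
Sum ≈ 13.4536.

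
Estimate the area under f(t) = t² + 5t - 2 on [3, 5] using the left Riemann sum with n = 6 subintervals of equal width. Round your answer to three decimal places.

Δt = (5 − 3)/6 = 1/3.
Left endpoints: 3, 10/3, 11/3, 4, 13/3, 14/3.
f(3) = 22, f(10/3) = 232/9, f(11/3) = 268/9, f(4) = 34, f(13/3) = 346/9, f(14/3) = 388/9.
Sum = Δt · [f(3) + f(10/3) + f(11/3) + ...].
Sum ≈ 64.370.

64.370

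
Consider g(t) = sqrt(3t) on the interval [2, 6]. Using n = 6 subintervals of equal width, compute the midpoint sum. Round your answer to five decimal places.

13.70934

Δt = (6 − 2)/6 = 2/3.
Midpoints: 7/3, 3, 11/3, 13/3, 5, 17/3.
g(7/3) ≈ 2.64575, g(3) ≈ 3.00000, g(11/3) ≈ 3.31662, g(13/3) ≈ 3.60555, g(5) ≈ 3.87298, g(17/3) ≈ 4.12311.
Sum = Δt · [g(7/3) + g(3) + g(11/3) + ...].
Sum ≈ 13.70934.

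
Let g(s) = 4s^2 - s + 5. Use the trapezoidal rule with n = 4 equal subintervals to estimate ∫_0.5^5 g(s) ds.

180.421875

Δs = (5 − 0.5)/4 = 1.125.
g(0.5) = 5.5, g(1.625) = 13.9375, g(2.75) = 32.5, g(3.875) = 61.1875, g(5) = 100.
T_4 = (Δs/2)·[g(s_0) + 2g(s_1) + 2g(s_2) + 2g(s_3) + g(s_4)].
Sum = 180.421875.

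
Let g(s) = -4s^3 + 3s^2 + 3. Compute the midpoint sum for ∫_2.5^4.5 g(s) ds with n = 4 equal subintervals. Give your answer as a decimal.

-287.875

Δs = (4.5 − 2.5)/4 = 0.5.
Midpoints: 2.75, 3.25, 3.75, 4.25.
g(2.75) = -57.5, g(3.25) = -102.625, g(3.75) = -165.75, g(4.25) = -249.875.
Sum = Δs · [g(2.75) + g(3.25) + g(3.75) + g(4.25)].
Sum = -287.875.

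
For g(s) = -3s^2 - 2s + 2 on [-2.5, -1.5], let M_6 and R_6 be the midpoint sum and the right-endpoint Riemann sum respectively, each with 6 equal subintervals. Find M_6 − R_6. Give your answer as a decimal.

-0.8125

M_6 ≈ -6.24306.
R_6 ≈ -5.43056.
M_6 − R_6 = -0.8125.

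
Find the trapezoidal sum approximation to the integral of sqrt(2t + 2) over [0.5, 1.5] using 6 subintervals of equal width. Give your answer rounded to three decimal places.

1.994

Δt = (1.5 − 0.5)/6 = 1/6.
f(0.5) ≈ 1.732, f(2/3) ≈ 1.826, f(5/6) ≈ 1.915, f(1) ≈ 2.000, f(7/6) ≈ 2.082, f(4/3) ≈ 2.160, f(1.5) ≈ 2.236.
T_6 = (Δt/2)·[f(t_0) + 2f(t_1) + ... + 2f(t_{5}) + f(t_6)].
Sum ≈ 1.994.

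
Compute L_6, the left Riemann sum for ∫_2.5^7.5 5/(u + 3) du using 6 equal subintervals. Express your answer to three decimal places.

Δu = (7.5 − 2.5)/6 = 5/6.
Left endpoints: 2.5, 10/3, 25/6, 5, 35/6, 20/3.
f(2.5) = 10/11, f(10/3) = 15/19, f(25/6) = 30/43, f(5) = 0.625, f(35/6) = 30/53, f(20/3) = 15/29.
Sum = Δu · [f(2.5) + f(10/3) + f(25/6) + ...].
Sum ≈ 3.420.

3.420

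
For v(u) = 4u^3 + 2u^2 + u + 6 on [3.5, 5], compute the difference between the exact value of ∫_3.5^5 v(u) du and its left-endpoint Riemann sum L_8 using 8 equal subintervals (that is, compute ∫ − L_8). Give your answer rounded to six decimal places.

32.862305

Exact integral: ∫_3.5^5 v(u) du = 545.0625.
L_8 ≈ 512.20019531.
Error ≈ 545.0625 − 512.20019531 ≈ 32.862305.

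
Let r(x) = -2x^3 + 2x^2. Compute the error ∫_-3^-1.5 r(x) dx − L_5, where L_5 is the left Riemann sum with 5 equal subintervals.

Exact integral: ∫_-3^-1.5 r(x) dx = 53.71875.
L_5 = 63.18.
Error = 53.71875 − 63.18 = -9.46125.

-9.46125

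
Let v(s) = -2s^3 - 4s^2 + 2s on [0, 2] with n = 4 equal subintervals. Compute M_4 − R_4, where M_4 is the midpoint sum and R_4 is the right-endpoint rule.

M_4 = -14.25.
R_4 = -22.5.
M_4 − R_4 = 8.25.

8.25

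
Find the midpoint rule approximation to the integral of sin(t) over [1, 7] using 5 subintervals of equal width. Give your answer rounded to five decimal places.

-0.22698

Δt = (7 − 1)/5 = 1.2.
Midpoints: 1.6, 2.8, 4, 5.2, 6.4.
f(1.6) ≈ 0.99957, f(2.8) ≈ 0.33499, f(4) ≈ -0.75680, f(5.2) ≈ -0.88345, f(6.4) ≈ 0.11655.
Sum = Δt · [f(1.6) + f(2.8) + f(4) + f(5.2) + f(6.4)].
Sum ≈ -0.22698.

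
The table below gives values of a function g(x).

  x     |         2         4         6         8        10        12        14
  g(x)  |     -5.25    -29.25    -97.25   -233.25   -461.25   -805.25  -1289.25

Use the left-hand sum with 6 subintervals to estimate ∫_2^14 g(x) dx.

Δx = 2.
Sum = 2·[(-5.25) + (-29.25) + (-97.25) + (-233.25) + (-461.25) + (-805.25)] = -3263.

-3263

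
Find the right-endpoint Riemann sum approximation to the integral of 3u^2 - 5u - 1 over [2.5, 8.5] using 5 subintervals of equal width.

Δu = (8.5 − 2.5)/5 = 1.2.
Right endpoints: 3.7, 4.9, 6.1, 7.3, 8.5.
f(3.7) = 21.57, f(4.9) = 46.53, f(6.1) = 80.13, f(7.3) = 122.37, f(8.5) = 173.25.
Sum = Δu · [f(3.7) + f(4.9) + f(6.1) + f(7.3) + f(8.5)].
Sum = 532.62.

532.62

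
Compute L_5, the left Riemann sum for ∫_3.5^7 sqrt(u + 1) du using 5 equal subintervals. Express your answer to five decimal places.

8.47109

Δu = (7 − 3.5)/5 = 0.7.
Left endpoints: 3.5, 4.2, 4.9, 5.6, 6.3.
f(3.5) ≈ 2.12132, f(4.2) ≈ 2.28035, f(4.9) ≈ 2.42899, f(5.6) ≈ 2.56905, f(6.3) ≈ 2.70185.
Sum = Δu · [f(3.5) + f(4.2) + f(4.9) + f(5.6) + f(6.3)].
Sum ≈ 8.47109.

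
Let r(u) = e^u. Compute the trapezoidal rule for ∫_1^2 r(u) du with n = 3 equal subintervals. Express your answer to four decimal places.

4.7139

Δu = (2 − 1)/3 = 1/3.
r(1) ≈ 2.7183, r(4/3) ≈ 3.7937, r(5/3) ≈ 5.2945, r(2) ≈ 7.3891.
T_3 = (Δu/2)·[r(u_0) + 2r(u_1) + 2r(u_2) + r(u_3)].
Sum ≈ 4.7139.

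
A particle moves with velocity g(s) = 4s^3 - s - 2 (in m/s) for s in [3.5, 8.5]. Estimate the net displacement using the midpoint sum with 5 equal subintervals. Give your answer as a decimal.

Δs = (8.5 − 3.5)/5 = 1.
Midpoints: 4, 5, 6, 7, 8.
g(4) = 250, g(5) = 493, g(6) = 856, g(7) = 1363, g(8) = 2038.
Sum = Δs · [g(4) + g(5) + g(6) + g(7) + g(8)].
Sum = 5000.

5000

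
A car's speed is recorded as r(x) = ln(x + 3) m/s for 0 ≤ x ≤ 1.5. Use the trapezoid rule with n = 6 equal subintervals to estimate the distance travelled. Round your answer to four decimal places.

1.9719

Δx = (1.5 − 0)/6 = 0.25.
r(0) ≈ 1.0986, r(0.25) ≈ 1.1787, r(0.5) ≈ 1.2528, r(0.75) ≈ 1.3218, r(1) ≈ 1.3863, r(1.25) ≈ 1.4469, r(1.5) ≈ 1.5041.
T_6 = (Δx/2)·[r(x_0) + 2r(x_1) + ... + 2r(x_{5}) + r(x_6)].
Sum ≈ 1.9719.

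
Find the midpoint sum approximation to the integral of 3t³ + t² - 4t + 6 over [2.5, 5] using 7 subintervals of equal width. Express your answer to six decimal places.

452.488042

Δt = (5 − 2.5)/7 = 5/14.
Midpoints: 75/28, 85/28, 95/28, 3.75, 115/28, 125/28, 135/28.
f(75/28) = 1319637/21952, f(85/28) = 1909827/21952, f(95/28) = 2658617/21952, f(3.75) = 163.265625, f(115/28) = 4703997/21952, f(125/28) = 6036587/21952, f(135/28) = 7599777/21952.
Sum = Δt · [f(75/28) + f(85/28) + f(95/28) + ...].
Sum ≈ 452.488042.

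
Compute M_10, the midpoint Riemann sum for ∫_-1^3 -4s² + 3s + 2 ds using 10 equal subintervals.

Δs = (3 − (-1))/10 = 0.4.
Midpoints: -0.8, -0.4, 0, 0.4, 0.8, 1.2, 1.6, 2, 2.4, 2.8.
f(-0.8) = -2.96, f(-0.4) = 0.16, f(0) = 2, f(0.4) = 2.56, f(0.8) = 1.84, f(1.2) = -0.16, f(1.6) = -3.44, f(2) = -8, f(2.4) = -13.84, f(2.8) = -20.96.
Sum = Δs · [f(-0.8) + f(-0.4) + f(0) + ...].
Sum = -17.12.

-17.12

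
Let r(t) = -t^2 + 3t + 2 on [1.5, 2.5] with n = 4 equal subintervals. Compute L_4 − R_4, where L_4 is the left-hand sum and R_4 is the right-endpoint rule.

0.25

L_4 = 4.03125.
R_4 = 3.78125.
L_4 − R_4 = 0.25.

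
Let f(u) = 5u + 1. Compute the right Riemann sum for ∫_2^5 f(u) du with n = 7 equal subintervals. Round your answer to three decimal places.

58.714

Δu = (5 − 2)/7 = 3/7.
Right endpoints: 17/7, 20/7, 23/7, 26/7, 29/7, 32/7, 5.
f(17/7) = 92/7, f(20/7) = 107/7, f(23/7) = 122/7, f(26/7) = 137/7, f(29/7) = 152/7, f(32/7) = 167/7, f(5) = 26.
Sum = Δu · [f(17/7) + f(20/7) + f(23/7) + ...].
Sum ≈ 58.714.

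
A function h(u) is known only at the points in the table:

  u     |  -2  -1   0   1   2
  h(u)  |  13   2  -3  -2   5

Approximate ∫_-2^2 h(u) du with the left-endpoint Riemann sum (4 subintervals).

Δu = 1.
Sum = 1·[13 + 2 + (-3) + (-2)] = 10.

10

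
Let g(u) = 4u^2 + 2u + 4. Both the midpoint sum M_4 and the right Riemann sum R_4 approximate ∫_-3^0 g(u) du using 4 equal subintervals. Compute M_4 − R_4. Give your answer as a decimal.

9.5625

M_4 = 38.4375.
R_4 = 28.875.
M_4 − R_4 = 9.5625.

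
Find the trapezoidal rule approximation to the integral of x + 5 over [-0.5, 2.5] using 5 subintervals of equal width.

Δx = (2.5 − (-0.5))/5 = 0.6.
f(-0.5) = 4.5, f(0.1) = 5.1, f(0.7) = 5.7, f(1.3) = 6.3, f(1.9) = 6.9, f(2.5) = 7.5.
T_5 = (Δx/2)·[f(x_0) + 2f(x_1) + ... + 2f(x_{4}) + f(x_5)].
Sum = 18.

18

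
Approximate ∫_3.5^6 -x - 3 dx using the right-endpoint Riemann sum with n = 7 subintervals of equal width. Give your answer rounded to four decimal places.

-19.8214

Δx = (6 − 3.5)/7 = 5/14.
Right endpoints: 27/7, 59/14, 32/7, 69/14, 37/7, 79/14, 6.
f(27/7) = -48/7, f(59/14) = -101/14, f(32/7) = -53/7, f(69/14) = -111/14, f(37/7) = -58/7, f(79/14) = -121/14, f(6) = -9.
Sum = Δx · [f(27/7) + f(59/14) + f(32/7) + ...].
Sum ≈ -19.8214.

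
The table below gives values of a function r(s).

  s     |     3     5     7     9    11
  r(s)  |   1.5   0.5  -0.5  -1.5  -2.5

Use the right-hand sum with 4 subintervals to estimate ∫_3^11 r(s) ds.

-8

Δs = 2.
Sum = 2·[0.5 + (-0.5) + (-1.5) + (-2.5)] = -8.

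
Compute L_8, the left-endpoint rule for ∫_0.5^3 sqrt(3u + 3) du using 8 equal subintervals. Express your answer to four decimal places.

Δu = (3 − 0.5)/8 = 0.3125.
Left endpoints: 0.5, 0.8125, 1.125, 1.4375, 1.75, 2.0625, 2.375, 2.6875.
f(0.5) ≈ 2.1213, f(0.8125) ≈ 2.3318, f(1.125) ≈ 2.5249, f(1.4375) ≈ 2.7042, f(1.75) ≈ 2.8723, f(2.0625) ≈ 3.0311, f(2.375) ≈ 3.1820, f(2.6875) ≈ 3.3260.
Sum = Δu · [f(0.5) + f(0.8125) + f(1.125) + ...].
Sum ≈ 6.9042.

6.9042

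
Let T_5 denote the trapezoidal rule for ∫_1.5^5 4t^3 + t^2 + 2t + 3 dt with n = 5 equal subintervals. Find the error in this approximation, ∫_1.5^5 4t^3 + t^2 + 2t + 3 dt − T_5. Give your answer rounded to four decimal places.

-11.4333

Exact integral: ∫_1.5^5 f(t) dt ≈ 693.729167.
T_5 = 705.1625.
Error ≈ 693.729167 − 705.1625 ≈ -11.4333.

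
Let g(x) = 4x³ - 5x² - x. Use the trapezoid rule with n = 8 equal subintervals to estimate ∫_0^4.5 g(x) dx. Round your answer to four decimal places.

Δx = (4.5 − 0)/8 = 0.5625.
g(0) = 0, g(0.5625) = -1467/1024, g(1.125) = -1.7578125, g(1.6875) = 3375/1024, g(2.25) = 18, g(2.8125) = 47745/1024, g(3.375) = 93.4453125, g(3.9375) = 166635/1024, g(4.5) = 258.75.
T_8 = (Δx/2)·[g(x_0) + 2g(x_1) + ... + 2g(x_{7}) + g(x_8)].
Sum ≈ 253.2832.

253.2832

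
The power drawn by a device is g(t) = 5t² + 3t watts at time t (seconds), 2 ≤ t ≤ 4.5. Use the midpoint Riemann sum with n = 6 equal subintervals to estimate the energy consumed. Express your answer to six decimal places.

162.735822

Δt = (4.5 − 2)/6 = 5/12.
Midpoints: 53/24, 2.625, 73/24, 83/24, 3.875, 103/24.
g(53/24) = 17861/576, g(2.625) = 42.328125, g(73/24) = 31901/576, g(83/24) = 40421/576, g(3.875) = 86.703125, g(103/24) = 60461/576.
Sum = Δt · [g(53/24) + g(2.625) + g(73/24) + ...].
Sum ≈ 162.735822.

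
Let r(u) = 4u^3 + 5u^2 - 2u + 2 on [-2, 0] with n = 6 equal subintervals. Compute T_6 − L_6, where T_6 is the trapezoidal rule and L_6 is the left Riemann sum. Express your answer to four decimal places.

1.3333

T_6 ≈ 5.074074.
L_6 ≈ 3.740741.
T_6 − L_6 ≈ 1.3333.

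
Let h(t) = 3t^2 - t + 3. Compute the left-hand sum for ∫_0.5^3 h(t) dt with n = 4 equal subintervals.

23.06640625

Δt = (3 − 0.5)/4 = 0.625.
Left endpoints: 0.5, 1.125, 1.75, 2.375.
h(0.5) = 3.25, h(1.125) = 5.671875, h(1.75) = 10.4375, h(2.375) = 17.546875.
Sum = Δt · [h(0.5) + h(1.125) + h(1.75) + h(2.375)].
Sum = 23.06640625.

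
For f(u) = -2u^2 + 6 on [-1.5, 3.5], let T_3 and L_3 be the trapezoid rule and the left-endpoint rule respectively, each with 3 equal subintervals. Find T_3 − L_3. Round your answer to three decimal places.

T_3 ≈ -5.46296.
L_3 ≈ 11.20370.
T_3 − L_3 ≈ -16.667.

-16.667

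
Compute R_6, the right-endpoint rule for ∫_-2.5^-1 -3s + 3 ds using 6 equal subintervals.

11.8125

Δs = (-1 − (-2.5))/6 = 0.25.
Right endpoints: -2.25, -2, -1.75, -1.5, -1.25, -1.
f(-2.25) = 9.75, f(-2) = 9, f(-1.75) = 8.25, f(-1.5) = 7.5, f(-1.25) = 6.75, f(-1) = 6.
Sum = Δs · [f(-2.25) + f(-2) + f(-1.75) + ...].
Sum = 11.8125.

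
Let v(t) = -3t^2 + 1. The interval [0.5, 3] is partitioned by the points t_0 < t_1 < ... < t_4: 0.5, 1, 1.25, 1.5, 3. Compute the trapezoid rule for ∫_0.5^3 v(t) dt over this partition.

-26.140625

Subinterval widths: 0.5, 0.25, 0.25, 1.5.
v(0.5) = 0.25, v(1) = -2, v(1.25) = -3.6875, v(1.5) = -5.75, v(3) = -26.
On each subinterval the trapezoid contributes (Δt_i/2)·[v(t_{i-1}) + v(t_i)].
Sum = -26.140625.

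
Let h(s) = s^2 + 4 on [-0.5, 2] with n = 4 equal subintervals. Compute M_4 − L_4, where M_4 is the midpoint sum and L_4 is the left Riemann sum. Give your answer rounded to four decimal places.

0.9277

M_4 ≈ 12.626953.
L_4 = 11.69921875.
M_4 − L_4 ≈ 0.9277.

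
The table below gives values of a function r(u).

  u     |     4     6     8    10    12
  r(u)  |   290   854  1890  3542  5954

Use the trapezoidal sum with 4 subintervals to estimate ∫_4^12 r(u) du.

Δu = 2.
T_4 = (2/2)·[290 + 2·854 + 2·1890 + 2·3542 + 5954] = 18816.

18816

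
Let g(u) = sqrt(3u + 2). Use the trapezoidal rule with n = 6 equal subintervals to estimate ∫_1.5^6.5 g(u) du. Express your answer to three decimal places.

Δu = (6.5 − 1.5)/6 = 5/6.
g(1.5) ≈ 2.550, g(7/3) ≈ 3.000, g(19/6) ≈ 3.391, g(4) ≈ 3.742, g(29/6) ≈ 4.062, g(17/3) ≈ 4.359, g(6.5) ≈ 4.637.
T_6 = (Δu/2)·[g(u_0) + 2g(u_1) + ... + 2g(u_{5}) + g(u_6)].
Sum ≈ 18.456.

18.456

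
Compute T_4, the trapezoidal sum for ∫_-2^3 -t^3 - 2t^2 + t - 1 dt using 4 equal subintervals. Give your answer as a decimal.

Δt = (3 − (-2))/4 = 1.25.
f(-2) = -3, f(-0.75) = -2.453125, f(0.5) = -1.125, f(1.75) = -10.734375, f(3) = -43.
T_4 = (Δt/2)·[f(t_0) + 2f(t_1) + 2f(t_2) + 2f(t_3) + f(t_4)].
Sum = -46.640625.

-46.640625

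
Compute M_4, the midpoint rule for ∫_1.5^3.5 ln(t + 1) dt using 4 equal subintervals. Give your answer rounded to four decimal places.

Δt = (3.5 − 1.5)/4 = 0.5.
Midpoints: 1.75, 2.25, 2.75, 3.25.
f(1.75) ≈ 1.0116, f(2.25) ≈ 1.1787, f(2.75) ≈ 1.3218, f(3.25) ≈ 1.4469.
Sum = Δt · [f(1.75) + f(2.25) + f(2.75) + f(3.25)].
Sum ≈ 2.4795.

2.4795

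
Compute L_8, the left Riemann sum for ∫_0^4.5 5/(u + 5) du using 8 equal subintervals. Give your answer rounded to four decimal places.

Δu = (4.5 − 0)/8 = 0.5625.
Left endpoints: 0, 0.5625, 1.125, 1.6875, 2.25, 2.8125, 3.375, 3.9375.
f(0) = 1, f(0.5625) = 80/89, f(1.125) = 40/49, f(1.6875) = 80/107, f(2.25) = 20/29, f(2.8125) = 0.64, f(3.375) = 40/67, f(3.9375) = 80/143.
Sum = Δu · [f(0) + f(0.5625) + f(1.125) + ...].
Sum ≈ 3.3463.

3.3463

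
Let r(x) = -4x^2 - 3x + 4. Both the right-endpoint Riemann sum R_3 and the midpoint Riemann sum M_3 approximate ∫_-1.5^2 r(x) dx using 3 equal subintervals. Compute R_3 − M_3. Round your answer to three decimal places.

R_3 ≈ -17.17593.
M_3 ≈ -2.20370.
R_3 − M_3 ≈ -14.972.

-14.972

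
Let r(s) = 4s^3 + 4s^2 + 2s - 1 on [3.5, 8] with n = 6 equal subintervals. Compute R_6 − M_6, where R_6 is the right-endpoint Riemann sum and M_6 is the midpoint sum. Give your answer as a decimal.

R_6 = 5434.171875.
M_6 = 4603.2890625.
R_6 − M_6 = 830.8828125.

830.8828125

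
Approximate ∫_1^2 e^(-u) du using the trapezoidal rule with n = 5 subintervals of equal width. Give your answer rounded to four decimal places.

0.2333

Δu = (2 − 1)/5 = 0.2.
f(1) ≈ 0.3679, f(1.2) ≈ 0.3012, f(1.4) ≈ 0.2466, f(1.6) ≈ 0.2019, f(1.8) ≈ 0.1653, f(2) ≈ 0.1353.
T_5 = (Δu/2)·[f(u_0) + 2f(u_1) + ... + 2f(u_{4}) + f(u_5)].
Sum ≈ 0.2333.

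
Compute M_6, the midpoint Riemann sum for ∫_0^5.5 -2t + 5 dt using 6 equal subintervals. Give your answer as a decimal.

Δt = (5.5 − 0)/6 = 11/12.
Midpoints: 11/24, 1.375, 55/24, 77/24, 4.125, 121/24.
f(11/24) = 49/12, f(1.375) = 2.25, f(55/24) = 5/12, f(77/24) = -17/12, f(4.125) = -3.25, f(121/24) = -61/12.
Sum = Δt · [f(11/24) + f(1.375) + f(55/24) + ...].
Sum = -2.75.

-2.75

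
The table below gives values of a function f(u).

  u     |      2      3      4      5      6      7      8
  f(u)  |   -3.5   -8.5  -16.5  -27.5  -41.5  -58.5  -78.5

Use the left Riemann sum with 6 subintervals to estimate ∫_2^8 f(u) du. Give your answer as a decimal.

Δu = 1.
Sum = 1·[(-3.5) + (-8.5) + (-16.5) + (-27.5) + (-41.5) + (-58.5)] = -156.

-156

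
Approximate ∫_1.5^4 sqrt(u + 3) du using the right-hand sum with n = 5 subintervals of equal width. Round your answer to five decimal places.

6.11301

Δu = (4 − 1.5)/5 = 0.5.
Right endpoints: 2, 2.5, 3, 3.5, 4.
f(2) ≈ 2.23607, f(2.5) ≈ 2.34521, f(3) ≈ 2.44949, f(3.5) ≈ 2.54951, f(4) ≈ 2.64575.
Sum = Δu · [f(2) + f(2.5) + f(3) + f(3.5) + f(4)].
Sum ≈ 6.11301.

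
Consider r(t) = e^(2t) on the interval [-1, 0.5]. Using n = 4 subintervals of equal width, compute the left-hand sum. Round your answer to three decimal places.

0.867

Δt = (0.5 − (-1))/4 = 0.375.
Left endpoints: -1, -0.625, -0.25, 0.125.
r(-1) ≈ 0.135, r(-0.625) ≈ 0.287, r(-0.25) ≈ 0.607, r(0.125) ≈ 1.284.
Sum = Δt · [r(-1) + r(-0.625) + r(-0.25) + r(0.125)].
Sum ≈ 0.867.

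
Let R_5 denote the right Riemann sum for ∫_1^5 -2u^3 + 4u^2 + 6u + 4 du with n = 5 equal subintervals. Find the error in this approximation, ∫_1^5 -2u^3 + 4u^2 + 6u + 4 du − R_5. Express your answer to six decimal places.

Exact integral: ∫_1^5 f(u) du ≈ -58.66666667.
R_5 = -115.84.
Error ≈ -58.66666667 − (-115.84) ≈ 57.173333.

57.173333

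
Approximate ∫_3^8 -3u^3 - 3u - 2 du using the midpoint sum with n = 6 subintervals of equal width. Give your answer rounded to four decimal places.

-3089.4271

Δu = (8 − 3)/6 = 5/6.
Midpoints: 41/12, 4.25, 61/12, 71/12, 6.75, 91/12.
f(41/12) = -75977/576, f(4.25) = -245.046875, f(61/12) = -236917/576, f(71/12) = -369287/576, f(6.75) = -944.890625, f(91/12) = -767827/576.
Sum = Δu · [f(41/12) + f(4.25) + f(61/12) + ...].
Sum ≈ -3089.4271.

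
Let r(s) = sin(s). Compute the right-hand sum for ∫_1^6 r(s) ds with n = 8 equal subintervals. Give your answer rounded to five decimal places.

-0.75639

Δs = (6 − 1)/8 = 0.625.
Right endpoints: 1.625, 2.25, 2.875, 3.5, 4.125, 4.75, 5.375, 6.
r(1.625) ≈ 0.99853, r(2.25) ≈ 0.77807, r(2.875) ≈ 0.26345, r(3.5) ≈ -0.35078, r(4.125) ≈ -0.83239, r(4.75) ≈ -0.99929, r(5.375) ≈ -0.78839, r(6) ≈ -0.27942.
Sum = Δs · [r(1.625) + r(2.25) + r(2.875) + ...].
Sum ≈ -0.75639.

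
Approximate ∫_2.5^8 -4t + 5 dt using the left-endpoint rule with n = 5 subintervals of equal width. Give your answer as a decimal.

-75.9

Δt = (8 − 2.5)/5 = 1.1.
Left endpoints: 2.5, 3.6, 4.7, 5.8, 6.9.
f(2.5) = -5, f(3.6) = -9.4, f(4.7) = -13.8, f(5.8) = -18.2, f(6.9) = -22.6.
Sum = Δt · [f(2.5) + f(3.6) + f(4.7) + f(5.8) + f(6.9)].
Sum = -75.9.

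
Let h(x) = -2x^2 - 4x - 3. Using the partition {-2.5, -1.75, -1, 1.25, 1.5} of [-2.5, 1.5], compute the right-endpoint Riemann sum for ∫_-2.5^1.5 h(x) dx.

Subinterval widths: 0.75, 0.75, 2.25, 0.25.
Right endpoints: -1.75, -1, 1.25, 1.5.
h(-1.75) = -2.125, h(-1) = -1, h(1.25) = -11.125, h(1.5) = -13.5.
Sum = Σ Δx_i · h(x_i).
Sum = -30.75.

-30.75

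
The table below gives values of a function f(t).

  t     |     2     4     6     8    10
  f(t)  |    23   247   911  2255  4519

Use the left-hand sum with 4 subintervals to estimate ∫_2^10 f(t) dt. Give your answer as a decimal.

6872

Δt = 2.
Sum = 2·[23 + 247 + 911 + 2255] = 6872.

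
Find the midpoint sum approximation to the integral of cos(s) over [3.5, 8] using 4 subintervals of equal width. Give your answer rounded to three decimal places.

1.414

Δs = (8 − 3.5)/4 = 1.125.
Midpoints: 4.0625, 5.1875, 6.3125, 7.4375.
f(4.0625) ≈ -0.605, f(5.1875) ≈ 0.457, f(6.3125) ≈ 1.000, f(7.4375) ≈ 0.405.
Sum = Δs · [f(4.0625) + f(5.1875) + f(6.3125) + f(7.4375)].
Sum ≈ 1.414.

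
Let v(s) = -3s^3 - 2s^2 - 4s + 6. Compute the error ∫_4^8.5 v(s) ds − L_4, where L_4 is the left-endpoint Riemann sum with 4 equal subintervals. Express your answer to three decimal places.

Exact integral: ∫_4^8.5 v(s) ds = -4175.296875.
L_4 ≈ -3228.84668.
Error ≈ -4175.296875 − (-3228.84668) ≈ -946.450.

-946.450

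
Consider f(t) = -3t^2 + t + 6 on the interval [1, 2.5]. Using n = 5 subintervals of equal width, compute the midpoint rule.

Δt = (2.5 − 1)/5 = 0.3.
Midpoints: 1.15, 1.45, 1.75, 2.05, 2.35.
f(1.15) = 3.1825, f(1.45) = 1.1425, f(1.75) = -1.4375, f(2.05) = -4.5575, f(2.35) = -8.2175.
Sum = Δt · [f(1.15) + f(1.45) + f(1.75) + f(2.05) + f(2.35)].
Sum = -2.96625.

-2.96625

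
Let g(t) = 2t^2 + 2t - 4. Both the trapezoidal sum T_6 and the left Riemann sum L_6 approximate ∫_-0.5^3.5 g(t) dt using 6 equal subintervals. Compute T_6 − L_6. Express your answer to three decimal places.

10.667

T_6 ≈ 25.25926.
L_6 ≈ 14.59259.
T_6 − L_6 ≈ 10.667.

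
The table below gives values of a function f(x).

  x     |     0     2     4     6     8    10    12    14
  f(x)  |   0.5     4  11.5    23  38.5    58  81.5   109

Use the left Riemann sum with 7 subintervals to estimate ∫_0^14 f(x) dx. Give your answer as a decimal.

Δx = 2.
Sum = 2·[0.5 + 4 + 11.5 + 23 + 38.5 + 58 + 81.5] = 434.

434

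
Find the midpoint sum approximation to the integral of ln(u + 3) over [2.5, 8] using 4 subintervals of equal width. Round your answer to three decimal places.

Δu = (8 − 2.5)/4 = 1.375.
Midpoints: 3.1875, 4.5625, 5.9375, 7.3125.
f(3.1875) ≈ 1.823, f(4.5625) ≈ 2.023, f(5.9375) ≈ 2.190, f(7.3125) ≈ 2.333.
Sum = Δu · [f(3.1875) + f(4.5625) + f(5.9375) + f(7.3125)].
Sum ≈ 11.508.

11.508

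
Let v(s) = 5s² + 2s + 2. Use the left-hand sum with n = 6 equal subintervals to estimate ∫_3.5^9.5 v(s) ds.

1251.5

Δs = (9.5 − 3.5)/6 = 1.
Left endpoints: 3.5, 4.5, 5.5, 6.5, 7.5, 8.5.
v(3.5) = 70.25, v(4.5) = 112.25, v(5.5) = 164.25, v(6.5) = 226.25, v(7.5) = 298.25, v(8.5) = 380.25.
Sum = Δs · [v(3.5) + v(4.5) + v(5.5) + ...].
Sum = 1251.5.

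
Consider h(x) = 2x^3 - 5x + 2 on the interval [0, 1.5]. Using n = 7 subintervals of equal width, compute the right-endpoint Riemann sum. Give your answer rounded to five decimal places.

-0.12245

Δx = (1.5 − 0)/7 = 3/14.
Right endpoints: 3/14, 3/7, 9/14, 6/7, 15/14, 9/7, 1.5.
h(3/14) = 1301/1372, h(3/7) = 5/343, h(9/14) = -937/1372, h(6/7) = -352/343, h(15/14) = -1231/1372, h(9/7) = -61/343, h(1.5) = 1.25.
Sum = Δx · [h(3/14) + h(3/7) + h(9/14) + ...].
Sum ≈ -0.12245.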